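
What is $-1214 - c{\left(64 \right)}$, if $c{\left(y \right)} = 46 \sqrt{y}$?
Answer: $-1582$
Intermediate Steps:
$-1214 - c{\left(64 \right)} = -1214 - 46 \sqrt{64} = -1214 - 46 \cdot 8 = -1214 - 368 = -1582$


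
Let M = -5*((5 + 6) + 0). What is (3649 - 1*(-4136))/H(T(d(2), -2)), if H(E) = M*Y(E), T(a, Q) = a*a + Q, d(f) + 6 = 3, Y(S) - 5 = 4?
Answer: -173/11 ≈ -15.727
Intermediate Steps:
Y(S) = 9 (Y(S) = 5 + 4 = 9)
M = -55 (M = -5*(11 + 0) = -5*11 = -55)
d(f) = -3 (d(f) = -6 + 3 = -3)
T(a, Q) = Q + a² (T(a, Q) = a² + Q = Q + a²)
H(E) = -495 (H(E) = -55*9 = -495)
(3649 - 1*(-4136))/H(T(d(2), -2)) = (3649 - 1*(-4136))/(-495) = (3649 + 4136)*(-1/495) = 7785*(-1/495) = -173/11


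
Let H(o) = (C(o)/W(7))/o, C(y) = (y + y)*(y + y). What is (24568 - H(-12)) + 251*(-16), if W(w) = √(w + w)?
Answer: 20552 + 24*√14/7 ≈ 20565.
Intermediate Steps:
C(y) = 4*y² (C(y) = (2*y)*(2*y) = 4*y²)
W(w) = √2*√w (W(w) = √(2*w) = √2*√w)
H(o) = 2*o*√14/7 (H(o) = ((4*o²)/((√2*√7)))/o = ((4*o²)/(√14))/o = ((4*o²)*(√14/14))/o = (2*√14*o²/7)/o = 2*o*√14/7)
(24568 - H(-12)) + 251*(-16) = (24568 - 2*(-12)*√14/7) + 251*(-16) = (24568 - (-24)*√14/7) - 4016 = (24568 + 24*√14/7) - 4016 = 20552 + 24*√14/7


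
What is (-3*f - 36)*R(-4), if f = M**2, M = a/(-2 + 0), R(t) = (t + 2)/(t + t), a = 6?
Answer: -63/4 ≈ -15.750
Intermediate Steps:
R(t) = (2 + t)/(2*t) (R(t) = (2 + t)/((2*t)) = (2 + t)*(1/(2*t)) = (2 + t)/(2*t))
M = -3 (M = 6/(-2 + 0) = 6/(-2) = 6*(-1/2) = -3)
f = 9 (f = (-3)**2 = 9)
(-3*f - 36)*R(-4) = (-3*9 - 36)*((1/2)*(2 - 4)/(-4)) = (-27 - 36)*((1/2)*(-1/4)*(-2)) = -63*1/4 = -63/4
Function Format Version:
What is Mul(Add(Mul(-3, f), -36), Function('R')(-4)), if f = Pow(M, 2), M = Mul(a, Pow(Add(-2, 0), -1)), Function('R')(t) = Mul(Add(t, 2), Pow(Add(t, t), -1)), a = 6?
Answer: Rational(-63, 4) ≈ -15.750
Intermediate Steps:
Function('R')(t) = Mul(Rational(1, 2), Pow(t, -1), Add(2, t)) (Function('R')(t) = Mul(Add(2, t), Pow(Mul(2, t), -1)) = Mul(Add(2, t), Mul(Rational(1, 2), Pow(t, -1))) = Mul(Rational(1, 2), Pow(t, -1), Add(2, t)))
M = -3 (M = Mul(6, Pow(Add(-2, 0), -1)) = Mul(6, Pow(-2, -1)) = Mul(6, Rational(-1, 2)) = -3)
f = 9 (f = Pow(-3, 2) = 9)
Mul(Add(Mul(-3, f), -36), Function('R')(-4)) = Mul(Add(Mul(-3, 9), -36), Mul(Rational(1, 2), Pow(-4, -1), Add(2, -4))) = Mul(Add(-27, -36), Mul(Rational(1, 2), Rational(-1, 4), -2)) = Mul(-63, Rational(1, 4)) = Rational(-63, 4)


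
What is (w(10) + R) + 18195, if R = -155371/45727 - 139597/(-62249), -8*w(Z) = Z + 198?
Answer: 4701276710957/258769093 ≈ 18168.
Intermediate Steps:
w(Z) = -99/4 - Z/8 (w(Z) = -(Z + 198)/8 = -(198 + Z)/8 = -99/4 - Z/8)
R = -298939760/258769093 (R = -155371*1/45727 - 139597*(-1/62249) = -155371/45727 + 139597/62249 = -298939760/258769093 ≈ -1.1552)
(w(10) + R) + 18195 = ((-99/4 - ⅛*10) - 298939760/258769093) + 18195 = ((-99/4 - 5/4) - 298939760/258769093) + 18195 = (-26 - 298939760/258769093) + 18195 = -7026936178/258769093 + 18195 = 4701276710957/258769093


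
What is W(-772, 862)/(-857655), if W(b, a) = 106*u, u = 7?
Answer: -742/857655 ≈ -0.00086515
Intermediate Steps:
W(b, a) = 742 (W(b, a) = 106*7 = 742)
W(-772, 862)/(-857655) = 742/(-857655) = 742*(-1/857655) = -742/857655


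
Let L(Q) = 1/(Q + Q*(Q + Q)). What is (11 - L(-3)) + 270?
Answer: 4214/15 ≈ 280.93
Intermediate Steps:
L(Q) = 1/(Q + 2*Q²) (L(Q) = 1/(Q + Q*(2*Q)) = 1/(Q + 2*Q²))
(11 - L(-3)) + 270 = (11 - 1/((-3)*(1 + 2*(-3)))) + 270 = (11 - (-1)/(3*(1 - 6))) + 270 = (11 - (-1)/(3*(-5))) + 270 = (11 - (-1)*(-1)/(3*5)) + 270 = (11 - 1*1/15) + 270 = (11 - 1/15) + 270 = 164/15 + 270 = 4214/15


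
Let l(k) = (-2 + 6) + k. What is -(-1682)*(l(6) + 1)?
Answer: 18502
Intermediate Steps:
l(k) = 4 + k
-(-1682)*(l(6) + 1) = -(-1682)*((4 + 6) + 1) = -(-1682)*(10 + 1) = -(-1682)*11 = -841*(-22) = 18502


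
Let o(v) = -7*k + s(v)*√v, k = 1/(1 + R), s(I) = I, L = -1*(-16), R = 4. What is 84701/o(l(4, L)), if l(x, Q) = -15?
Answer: -2964535/84424 + 31762875*I*√15/84424 ≈ -35.115 + 1457.1*I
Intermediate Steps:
L = 16
k = ⅕ (k = 1/(1 + 4) = 1/5 = ⅕ ≈ 0.20000)
o(v) = -7/5 + v^(3/2) (o(v) = -7*⅕ + v*√v = -7/5 + v^(3/2))
84701/o(l(4, L)) = 84701/(-7/5 + (-15)^(3/2)) = 84701/(-7/5 - 15*I*√15)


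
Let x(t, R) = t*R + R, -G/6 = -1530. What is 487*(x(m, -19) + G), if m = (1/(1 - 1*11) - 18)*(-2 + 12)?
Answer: 6136200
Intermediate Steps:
G = 9180 (G = -6*(-1530) = 9180)
m = -181 (m = (1/(1 - 11) - 18)*10 = (1/(-10) - 18)*10 = (-1/10 - 18)*10 = -181/10*10 = -181)
x(t, R) = R + R*t (x(t, R) = R*t + R = R + R*t)
487*(x(m, -19) + G) = 487*(-19*(1 - 181) + 9180) = 487*(-19*(-180) + 9180) = 487*(3420 + 9180) = 487*12600 = 6136200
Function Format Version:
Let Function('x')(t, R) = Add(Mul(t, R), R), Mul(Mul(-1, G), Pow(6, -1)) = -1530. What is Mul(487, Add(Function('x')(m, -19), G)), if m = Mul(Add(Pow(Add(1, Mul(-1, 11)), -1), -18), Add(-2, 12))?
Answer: 6136200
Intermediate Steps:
G = 9180 (G = Mul(-6, -1530) = 9180)
m = -181 (m = Mul(Add(Pow(Add(1, -11), -1), -18), 10) = Mul(Add(Pow(-10, -1), -18), 10) = Mul(Add(Rational(-1, 10), -18), 10) = Mul(Rational(-181, 10), 10) = -181)
Function('x')(t, R) = Add(R, Mul(R, t)) (Function('x')(t, R) = Add(Mul(R, t), R) = Add(R, Mul(R, t)))
Mul(487, Add(Function('x')(m, -19), G)) = Mul(487, Add(Mul(-19, Add(1, -181)), 9180)) = Mul(487, Add(Mul(-19, -180), 9180)) = Mul(487, Add(3420, 9180)) = Mul(487, 12600) = 6136200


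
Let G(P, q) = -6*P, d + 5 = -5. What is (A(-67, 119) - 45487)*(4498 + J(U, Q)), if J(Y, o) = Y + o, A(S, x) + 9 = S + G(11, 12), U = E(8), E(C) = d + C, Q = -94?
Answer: -200858858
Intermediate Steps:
d = -10 (d = -5 - 5 = -10)
E(C) = -10 + C
U = -2 (U = -10 + 8 = -2)
A(S, x) = -75 + S (A(S, x) = -9 + (S - 6*11) = -9 + (S - 66) = -9 + (-66 + S) = -75 + S)
(A(-67, 119) - 45487)*(4498 + J(U, Q)) = ((-75 - 67) - 45487)*(4498 + (-2 - 94)) = (-142 - 45487)*(4498 - 96) = -45629*4402 = -200858858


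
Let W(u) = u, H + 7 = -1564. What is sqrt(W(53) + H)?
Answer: I*sqrt(1518) ≈ 38.962*I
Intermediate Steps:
H = -1571 (H = -7 - 1564 = -1571)
sqrt(W(53) + H) = sqrt(53 - 1571) = sqrt(-1518) = I*sqrt(1518)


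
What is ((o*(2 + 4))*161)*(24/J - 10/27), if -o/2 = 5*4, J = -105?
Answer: 208288/9 ≈ 23143.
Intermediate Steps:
o = -40 (o = -10*4 = -2*20 = -40)
((o*(2 + 4))*161)*(24/J - 10/27) = (-40*(2 + 4)*161)*(24/(-105) - 10/27) = (-40*6*161)*(24*(-1/105) - 10*1/27) = (-240*161)*(-8/35 - 10/27) = -38640*(-566/945) = 208288/9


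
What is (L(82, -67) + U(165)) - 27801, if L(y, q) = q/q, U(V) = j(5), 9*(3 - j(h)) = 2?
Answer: -250175/9 ≈ -27797.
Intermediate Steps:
j(h) = 25/9 (j(h) = 3 - ⅑*2 = 3 - 2/9 = 25/9)
U(V) = 25/9
L(y, q) = 1
(L(82, -67) + U(165)) - 27801 = (1 + 25/9) - 27801 = 34/9 - 27801 = -250175/9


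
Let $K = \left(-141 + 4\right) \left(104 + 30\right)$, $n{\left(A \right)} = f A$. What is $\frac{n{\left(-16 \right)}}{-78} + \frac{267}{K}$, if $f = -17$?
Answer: $- \frac{2507101}{715962} \approx -3.5017$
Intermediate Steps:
$n{\left(A \right)} = - 17 A$
$K = -18358$ ($K = \left(-137\right) 134 = -18358$)
$\frac{n{\left(-16 \right)}}{-78} + \frac{267}{K} = \frac{\left(-17\right) \left(-16\right)}{-78} + \frac{267}{-18358} = 272 \left(- \frac{1}{78}\right) + 267 \left(- \frac{1}{18358}\right) = - \frac{136}{39} - \frac{267}{18358} = - \frac{2507101}{715962}$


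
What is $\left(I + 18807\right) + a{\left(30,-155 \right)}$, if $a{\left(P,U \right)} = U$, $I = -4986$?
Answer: $13666$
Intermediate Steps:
$\left(I + 18807\right) + a{\left(30,-155 \right)} = \left(-4986 + 18807\right) - 155 = 13821 - 155 = 13666$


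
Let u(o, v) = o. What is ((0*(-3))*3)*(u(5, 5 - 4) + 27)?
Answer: 0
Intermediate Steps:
((0*(-3))*3)*(u(5, 5 - 4) + 27) = ((0*(-3))*3)*(5 + 27) = (0*3)*32 = 0*32 = 0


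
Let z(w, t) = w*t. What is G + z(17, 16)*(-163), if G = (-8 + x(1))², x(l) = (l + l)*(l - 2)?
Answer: -44236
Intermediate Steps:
z(w, t) = t*w
x(l) = 2*l*(-2 + l) (x(l) = (2*l)*(-2 + l) = 2*l*(-2 + l))
G = 100 (G = (-8 + 2*1*(-2 + 1))² = (-8 + 2*1*(-1))² = (-8 - 2)² = (-10)² = 100)
G + z(17, 16)*(-163) = 100 + (16*17)*(-163) = 100 + 272*(-163) = 100 - 44336 = -44236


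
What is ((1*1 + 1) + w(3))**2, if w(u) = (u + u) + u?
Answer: 121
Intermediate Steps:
w(u) = 3*u (w(u) = 2*u + u = 3*u)
((1*1 + 1) + w(3))**2 = ((1*1 + 1) + 3*3)**2 = ((1 + 1) + 9)**2 = (2 + 9)**2 = 11**2 = 121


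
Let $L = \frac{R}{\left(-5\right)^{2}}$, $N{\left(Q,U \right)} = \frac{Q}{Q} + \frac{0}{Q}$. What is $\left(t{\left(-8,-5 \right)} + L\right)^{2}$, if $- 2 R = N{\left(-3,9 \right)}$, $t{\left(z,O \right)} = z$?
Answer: $\frac{160801}{2500} \approx 64.32$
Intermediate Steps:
$N{\left(Q,U \right)} = 1$ ($N{\left(Q,U \right)} = 1 + 0 = 1$)
$R = - \frac{1}{2}$ ($R = \left(- \frac{1}{2}\right) 1 = - \frac{1}{2} \approx -0.5$)
$L = - \frac{1}{50}$ ($L = - \frac{1}{2 \left(-5\right)^{2}} = - \frac{1}{2 \cdot 25} = \left(- \frac{1}{2}\right) \frac{1}{25} = - \frac{1}{50} \approx -0.02$)
$\left(t{\left(-8,-5 \right)} + L\right)^{2} = \left(-8 - \frac{1}{50}\right)^{2} = \left(- \frac{401}{50}\right)^{2} = \frac{160801}{2500}$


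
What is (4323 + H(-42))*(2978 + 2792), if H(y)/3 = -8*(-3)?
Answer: 25359150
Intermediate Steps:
H(y) = 72 (H(y) = 3*(-8*(-3)) = 3*24 = 72)
(4323 + H(-42))*(2978 + 2792) = (4323 + 72)*(2978 + 2792) = 4395*5770 = 25359150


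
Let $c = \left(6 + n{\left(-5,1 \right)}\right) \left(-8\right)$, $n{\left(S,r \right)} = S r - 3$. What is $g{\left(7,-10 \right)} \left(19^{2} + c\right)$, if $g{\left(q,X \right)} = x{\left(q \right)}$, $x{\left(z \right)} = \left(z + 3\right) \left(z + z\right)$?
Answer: $52780$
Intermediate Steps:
$n{\left(S,r \right)} = -3 + S r$
$x{\left(z \right)} = 2 z \left(3 + z\right)$ ($x{\left(z \right)} = \left(3 + z\right) 2 z = 2 z \left(3 + z\right)$)
$g{\left(q,X \right)} = 2 q \left(3 + q\right)$
$c = 16$ ($c = \left(6 - 8\right) \left(-8\right) = \left(-2\right) \left(-8\right) = 16$)
$g{\left(7,-10 \right)} \left(19^{2} + c\right) = 2 \cdot 7 \left(3 + 7\right) \left(19^{2} + 16\right) = 2 \cdot 7 \cdot 10 \left(361 + 16\right) = 140 \cdot 377 = 52780$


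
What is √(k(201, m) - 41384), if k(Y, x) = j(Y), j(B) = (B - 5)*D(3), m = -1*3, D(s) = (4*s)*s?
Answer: 2*I*√8582 ≈ 185.28*I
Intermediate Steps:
D(s) = 4*s²
m = -3
j(B) = -180 + 36*B (j(B) = (B - 5)*(4*3²) = (-5 + B)*(4*9) = (-5 + B)*36 = -180 + 36*B)
k(Y, x) = -180 + 36*Y
√(k(201, m) - 41384) = √((-180 + 36*201) - 41384) = √((-180 + 7236) - 41384) = √(7056 - 41384) = √(-34328) = 2*I*√8582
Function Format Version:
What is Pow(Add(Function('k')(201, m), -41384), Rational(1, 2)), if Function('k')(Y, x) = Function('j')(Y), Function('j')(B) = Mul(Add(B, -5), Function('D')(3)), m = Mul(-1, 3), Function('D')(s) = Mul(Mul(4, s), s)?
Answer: Mul(2, I, Pow(8582, Rational(1, 2))) ≈ Mul(185.28, I)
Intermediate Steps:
Function('D')(s) = Mul(4, Pow(s, 2))
m = -3
Function('j')(B) = Add(-180, Mul(36, B)) (Function('j')(B) = Mul(Add(B, -5), Mul(4, Pow(3, 2))) = Mul(Add(-5, B), Mul(4, 9)) = Mul(Add(-5, B), 36) = Add(-180, Mul(36, B)))
Function('k')(Y, x) = Add(-180, Mul(36, Y))
Pow(Add(Function('k')(201, m), -41384), Rational(1, 2)) = Pow(Add(Add(-180, Mul(36, 201)), -41384), Rational(1, 2)) = Pow(Add(Add(-180, 7236), -41384), Rational(1, 2)) = Pow(Add(7056, -41384), Rational(1, 2)) = Pow(-34328, Rational(1, 2)) = Mul(2, I, Pow(8582, Rational(1, 2)))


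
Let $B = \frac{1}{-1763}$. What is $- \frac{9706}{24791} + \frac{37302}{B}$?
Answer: $- \frac{1630341103672}{24791} \approx -6.5763 \cdot 10^{7}$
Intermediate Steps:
$B = - \frac{1}{1763} \approx -0.00056721$
$- \frac{9706}{24791} + \frac{37302}{B} = - \frac{9706}{24791} + \frac{37302}{- \frac{1}{1763}} = \left(-9706\right) \frac{1}{24791} + 37302 \left(-1763\right) = - \frac{9706}{24791} - 65763426 = - \frac{1630341103672}{24791}$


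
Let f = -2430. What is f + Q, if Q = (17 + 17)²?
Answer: -1274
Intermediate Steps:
Q = 1156 (Q = 34² = 1156)
f + Q = -2430 + 1156 = -1274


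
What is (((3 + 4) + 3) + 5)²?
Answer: 225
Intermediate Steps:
(((3 + 4) + 3) + 5)² = ((7 + 3) + 5)² = (10 + 5)² = 15² = 225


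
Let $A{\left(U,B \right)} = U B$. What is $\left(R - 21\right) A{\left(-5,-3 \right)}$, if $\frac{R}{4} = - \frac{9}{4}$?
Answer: $-450$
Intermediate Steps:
$R = -9$ ($R = 4 \left(- \frac{9}{4}\right) = -9$)
$A{\left(U,B \right)} = B U$
$\left(R - 21\right) A{\left(-5,-3 \right)} = \left(-9 - 21\right) \left(\left(-3\right) \left(-5\right)\right) = \left(-30\right) 15 = -450$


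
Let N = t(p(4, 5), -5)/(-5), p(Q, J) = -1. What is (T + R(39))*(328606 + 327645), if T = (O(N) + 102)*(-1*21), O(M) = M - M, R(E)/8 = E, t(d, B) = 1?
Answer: -1200939330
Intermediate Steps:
R(E) = 8*E
N = -⅕ (N = 1/(-5) = 1*(-⅕) = -⅕ ≈ -0.20000)
O(M) = 0
T = -2142 (T = (0 + 102)*(-1*21) = 102*(-21) = -2142)
(T + R(39))*(328606 + 327645) = (-2142 + 8*39)*(328606 + 327645) = (-2142 + 312)*656251 = -1830*656251 = -1200939330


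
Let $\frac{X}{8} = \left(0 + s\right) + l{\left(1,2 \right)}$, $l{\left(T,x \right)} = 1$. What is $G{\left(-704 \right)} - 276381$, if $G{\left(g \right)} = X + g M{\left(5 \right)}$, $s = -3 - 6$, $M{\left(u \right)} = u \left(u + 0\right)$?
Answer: $-294045$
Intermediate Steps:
$M{\left(u \right)} = u^{2}$ ($M{\left(u \right)} = u u = u^{2}$)
$s = -9$ ($s = -3 - 6 = -9$)
$X = -64$ ($X = 8 \left(\left(0 - 9\right) + 1\right) = 8 \left(-9 + 1\right) = 8 \left(-8\right) = -64$)
$G{\left(g \right)} = -64 + 25 g$ ($G{\left(g \right)} = -64 + g 5^{2} = -64 + g 25 = -64 + 25 g$)
$G{\left(-704 \right)} - 276381 = \left(-64 + 25 \left(-704\right)\right) - 276381 = \left(-64 - 17600\right) - 276381 = -17664 - 276381 = -294045$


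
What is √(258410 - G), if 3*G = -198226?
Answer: 4*√182523/3 ≈ 569.64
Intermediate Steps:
G = -198226/3 (G = (⅓)*(-198226) = -198226/3 ≈ -66075.)
√(258410 - G) = √(258410 - 1*(-198226/3)) = √(258410 + 198226/3) = √(973456/3) = 4*√182523/3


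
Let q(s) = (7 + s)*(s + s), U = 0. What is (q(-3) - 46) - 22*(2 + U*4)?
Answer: -114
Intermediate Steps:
q(s) = 2*s*(7 + s) (q(s) = (7 + s)*(2*s) = 2*s*(7 + s))
(q(-3) - 46) - 22*(2 + U*4) = (2*(-3)*(7 - 3) - 46) - 22*(2 + 0*4) = (2*(-3)*4 - 46) - 22*(2 + 0) = (-24 - 46) - 22*2 = -70 - 44 = -114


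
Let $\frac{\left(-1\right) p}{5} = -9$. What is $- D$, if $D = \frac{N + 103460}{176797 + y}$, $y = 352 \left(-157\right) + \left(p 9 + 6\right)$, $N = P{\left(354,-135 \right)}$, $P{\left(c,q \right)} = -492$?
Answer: $- \frac{12871}{15243} \approx -0.84439$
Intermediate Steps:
$p = 45$ ($p = \left(-5\right) \left(-9\right) = 45$)
$N = -492$
$y = -54853$ ($y = 352 \left(-157\right) + \left(45 \cdot 9 + 6\right) = -55264 + \left(405 + 6\right) = -55264 + 411 = -54853$)
$D = \frac{12871}{15243}$ ($D = \frac{-492 + 103460}{176797 - 54853} = \frac{102968}{121944} = 102968 \cdot \frac{1}{121944} = \frac{12871}{15243} \approx 0.84439$)
$- D = \left(-1\right) \frac{12871}{15243} = - \frac{12871}{15243}$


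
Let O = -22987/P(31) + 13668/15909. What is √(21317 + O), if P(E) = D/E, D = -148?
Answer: √4024306392690397/392422 ≈ 161.66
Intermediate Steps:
P(E) = -148/E
O = 3779576179/784844 (O = -22987/((-148/31)) + 13668/15909 = -22987/((-148*1/31)) + 13668*(1/15909) = -22987/(-148/31) + 4556/5303 = -22987*(-31/148) + 4556/5303 = 712597/148 + 4556/5303 = 3779576179/784844 ≈ 4815.7)
√(21317 + O) = √(21317 + 3779576179/784844) = √(20510095727/784844) = √4024306392690397/392422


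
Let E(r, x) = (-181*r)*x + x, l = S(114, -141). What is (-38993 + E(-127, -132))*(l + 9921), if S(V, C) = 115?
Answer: -30844732724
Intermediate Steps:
l = 115
E(r, x) = x - 181*r*x (E(r, x) = -181*r*x + x = x - 181*r*x)
(-38993 + E(-127, -132))*(l + 9921) = (-38993 - 132*(1 - 181*(-127)))*(115 + 9921) = (-38993 - 132*(1 + 22987))*10036 = (-38993 - 132*22988)*10036 = (-38993 - 3034416)*10036 = -3073409*10036 = -30844732724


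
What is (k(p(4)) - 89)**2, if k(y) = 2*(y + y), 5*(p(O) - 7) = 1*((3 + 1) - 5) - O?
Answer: 4225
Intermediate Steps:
p(O) = 34/5 - O/5 (p(O) = 7 + (1*((3 + 1) - 5) - O)/5 = 7 + (1*(4 - 5) - O)/5 = 7 + (1*(-1) - O)/5 = 7 + (-1 - O)/5 = 7 + (-1/5 - O/5) = 34/5 - O/5)
k(y) = 4*y (k(y) = 2*(2*y) = 4*y)
(k(p(4)) - 89)**2 = (4*(34/5 - 1/5*4) - 89)**2 = (4*(34/5 - 4/5) - 89)**2 = (4*6 - 89)**2 = (24 - 89)**2 = (-65)**2 = 4225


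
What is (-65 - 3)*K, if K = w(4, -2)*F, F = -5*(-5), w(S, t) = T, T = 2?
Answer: -3400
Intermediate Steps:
w(S, t) = 2
F = 25
K = 50 (K = 2*25 = 50)
(-65 - 3)*K = (-65 - 3)*50 = -68*50 = -3400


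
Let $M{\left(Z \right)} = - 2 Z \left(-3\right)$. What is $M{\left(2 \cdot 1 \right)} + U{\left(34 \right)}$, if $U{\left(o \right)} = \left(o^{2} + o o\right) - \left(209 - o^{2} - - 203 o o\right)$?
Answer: $-231397$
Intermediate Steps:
$M{\left(Z \right)} = 6 Z$
$U{\left(o \right)} = -209 - 200 o^{2}$ ($U{\left(o \right)} = \left(o^{2} + o^{2}\right) + \left(\left(o^{2} - 203 o^{2}\right) - 209\right) = 2 o^{2} - \left(209 + 202 o^{2}\right) = -209 - 200 o^{2}$)
$M{\left(2 \cdot 1 \right)} + U{\left(34 \right)} = 6 \cdot 2 \cdot 1 - \left(209 + 200 \cdot 34^{2}\right) = 6 \cdot 2 - 231409 = 12 - 231409 = -231397$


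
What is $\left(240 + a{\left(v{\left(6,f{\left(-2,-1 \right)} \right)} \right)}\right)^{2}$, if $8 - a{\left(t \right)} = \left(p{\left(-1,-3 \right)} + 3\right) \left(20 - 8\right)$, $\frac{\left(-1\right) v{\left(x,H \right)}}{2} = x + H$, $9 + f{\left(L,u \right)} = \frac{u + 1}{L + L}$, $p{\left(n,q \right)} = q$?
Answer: $61504$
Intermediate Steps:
$f{\left(L,u \right)} = -9 + \frac{1 + u}{2 L}$ ($f{\left(L,u \right)} = -9 + \frac{u + 1}{L + L} = -9 + \frac{1 + u}{2 L}$)
$v{\left(x,H \right)} = - 2 H - 2 x$ ($v{\left(x,H \right)} = - 2 \left(x + H\right) = - 2 \left(H + x\right) = - 2 H - 2 x$)
$a{\left(t \right)} = 8$ ($a{\left(t \right)} = 8 - \left(-3 + 3\right) \left(20 - 8\right) = 8 - 0 \cdot 12 = 8 - 0 = 8 + 0 = 8$)
$\left(240 + a{\left(v{\left(6,f{\left(-2,-1 \right)} \right)} \right)}\right)^{2} = \left(240 + 8\right)^{2} = 248^{2} = 61504$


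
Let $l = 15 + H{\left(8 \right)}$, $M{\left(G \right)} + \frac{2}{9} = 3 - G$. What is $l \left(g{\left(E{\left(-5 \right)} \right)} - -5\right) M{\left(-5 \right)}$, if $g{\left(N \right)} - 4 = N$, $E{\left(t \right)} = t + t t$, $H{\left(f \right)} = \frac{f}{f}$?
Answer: $\frac{32480}{9} \approx 3608.9$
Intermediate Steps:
$M{\left(G \right)} = \frac{25}{9} - G$ ($M{\left(G \right)} = - \frac{2}{9} - \left(-3 + G\right) = \frac{25}{9} - G$)
$H{\left(f \right)} = 1$
$E{\left(t \right)} = t + t^{2}$
$g{\left(N \right)} = 4 + N$
$l = 16$ ($l = 15 + 1 = 16$)
$l \left(g{\left(E{\left(-5 \right)} \right)} - -5\right) M{\left(-5 \right)} = 16 \left(\left(4 - 5 \left(1 - 5\right)\right) - -5\right) \left(\frac{25}{9} - -5\right) = 16 \left(\left(4 - -20\right) + 5\right) \left(\frac{25}{9} + 5\right) = 16 \left(\left(4 + 20\right) + 5\right) \frac{70}{9} = 16 \left(24 + 5\right) \frac{70}{9} = 16 \cdot 29 \cdot \frac{70}{9} = 464 \cdot \frac{70}{9} = \frac{32480}{9}$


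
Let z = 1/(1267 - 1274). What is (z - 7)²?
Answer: 2500/49 ≈ 51.020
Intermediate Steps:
z = -⅐ (z = 1/(-7) = -⅐ ≈ -0.14286)
(z - 7)² = (-⅐ - 7)² = (-50/7)² = 2500/49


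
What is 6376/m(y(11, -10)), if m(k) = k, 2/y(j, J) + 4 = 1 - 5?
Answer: -25504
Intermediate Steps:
y(j, J) = -¼ (y(j, J) = 2/(-4 + (1 - 5)) = 2/(-4 - 4) = 2/(-8) = 2*(-⅛) = -¼)
6376/m(y(11, -10)) = 6376/(-¼) = 6376*(-4) = -25504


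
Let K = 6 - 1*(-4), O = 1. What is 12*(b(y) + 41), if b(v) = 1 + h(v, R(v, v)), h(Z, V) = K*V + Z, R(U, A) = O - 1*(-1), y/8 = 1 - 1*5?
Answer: 360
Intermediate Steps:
y = -32 (y = 8*(1 - 1*5) = 8*(1 - 5) = 8*(-4) = -32)
K = 10 (K = 6 + 4 = 10)
R(U, A) = 2 (R(U, A) = 1 - 1*(-1) = 1 + 1 = 2)
h(Z, V) = Z + 10*V (h(Z, V) = 10*V + Z = Z + 10*V)
b(v) = 21 + v (b(v) = 1 + (v + 10*2) = 1 + (v + 20) = 1 + (20 + v) = 21 + v)
12*(b(y) + 41) = 12*((21 - 32) + 41) = 12*(-11 + 41) = 12*30 = 360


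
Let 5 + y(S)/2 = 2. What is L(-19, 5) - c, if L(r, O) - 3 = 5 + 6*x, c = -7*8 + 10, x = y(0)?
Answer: 18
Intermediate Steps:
y(S) = -6 (y(S) = -10 + 2*2 = -10 + 4 = -6)
x = -6
c = -46 (c = -56 + 10 = -46)
L(r, O) = -28 (L(r, O) = 3 + (5 + 6*(-6)) = 3 + (5 - 36) = 3 - 31 = -28)
L(-19, 5) - c = -28 - 1*(-46) = -28 + 46 = 18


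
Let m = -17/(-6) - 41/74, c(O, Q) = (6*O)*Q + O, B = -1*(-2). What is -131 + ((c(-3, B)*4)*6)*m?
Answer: -83783/37 ≈ -2264.4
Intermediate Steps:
B = 2
c(O, Q) = O + 6*O*Q (c(O, Q) = 6*O*Q + O = O + 6*O*Q)
m = 253/111 (m = -17*(-1/6) - 41*1/74 = 17/6 - 41/74 = 253/111 ≈ 2.2793)
-131 + ((c(-3, B)*4)*6)*m = -131 + ((-3*(1 + 6*2)*4)*6)*(253/111) = -131 + ((-3*(1 + 12)*4)*6)*(253/111) = -131 + ((-3*13*4)*6)*(253/111) = -131 + (-39*4*6)*(253/111) = -131 - 156*6*(253/111) = -131 - 936*253/111 = -131 - 78936/37 = -83783/37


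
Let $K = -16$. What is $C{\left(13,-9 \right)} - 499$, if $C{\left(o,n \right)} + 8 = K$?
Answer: $-523$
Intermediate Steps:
$C{\left(o,n \right)} = -24$ ($C{\left(o,n \right)} = -8 - 16 = -24$)
$C{\left(13,-9 \right)} - 499 = -24 - 499 = -523$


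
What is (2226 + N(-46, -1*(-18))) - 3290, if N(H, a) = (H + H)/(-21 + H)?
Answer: -71196/67 ≈ -1062.6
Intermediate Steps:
N(H, a) = 2*H/(-21 + H) (N(H, a) = (2*H)/(-21 + H) = 2*H/(-21 + H))
(2226 + N(-46, -1*(-18))) - 3290 = (2226 + 2*(-46)/(-21 - 46)) - 3290 = (2226 + 2*(-46)/(-67)) - 3290 = (2226 + 2*(-46)*(-1/67)) - 3290 = (2226 + 92/67) - 3290 = 149234/67 - 3290 = -71196/67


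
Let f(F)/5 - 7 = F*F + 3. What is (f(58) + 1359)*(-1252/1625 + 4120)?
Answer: 122020332292/1625 ≈ 7.5089e+7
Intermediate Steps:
f(F) = 50 + 5*F² (f(F) = 35 + 5*(F*F + 3) = 35 + 5*(F² + 3) = 35 + 5*(3 + F²) = 35 + (15 + 5*F²) = 50 + 5*F²)
(f(58) + 1359)*(-1252/1625 + 4120) = ((50 + 5*58²) + 1359)*(-1252/1625 + 4120) = ((50 + 5*3364) + 1359)*(-1252*1/1625 + 4120) = ((50 + 16820) + 1359)*(-1252/1625 + 4120) = (16870 + 1359)*(6693748/1625) = 18229*(6693748/1625) = 122020332292/1625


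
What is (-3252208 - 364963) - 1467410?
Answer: -5084581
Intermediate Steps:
(-3252208 - 364963) - 1467410 = -3617171 - 1467410 = -5084581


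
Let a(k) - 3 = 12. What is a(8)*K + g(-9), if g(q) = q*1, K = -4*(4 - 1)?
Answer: -189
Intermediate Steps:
K = -12 (K = -4*3 = -12)
a(k) = 15 (a(k) = 3 + 12 = 15)
g(q) = q
a(8)*K + g(-9) = 15*(-12) - 9 = -180 - 9 = -189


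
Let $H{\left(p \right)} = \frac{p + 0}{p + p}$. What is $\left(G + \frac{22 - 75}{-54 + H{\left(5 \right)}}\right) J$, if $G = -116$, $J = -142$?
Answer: $\frac{1747452}{107} \approx 16331.0$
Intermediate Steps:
$H{\left(p \right)} = \frac{1}{2}$ ($H{\left(p \right)} = \frac{p}{2 p} = p \frac{1}{2 p} = \frac{1}{2}$)
$\left(G + \frac{22 - 75}{-54 + H{\left(5 \right)}}\right) J = \left(-116 + \frac{22 - 75}{-54 + \frac{1}{2}}\right) \left(-142\right) = \left(-116 - \frac{53}{- \frac{107}{2}}\right) \left(-142\right) = \left(-116 - - \frac{106}{107}\right) \left(-142\right) = \left(-116 + \frac{106}{107}\right) \left(-142\right) = \left(- \frac{12306}{107}\right) \left(-142\right) = \frac{1747452}{107}$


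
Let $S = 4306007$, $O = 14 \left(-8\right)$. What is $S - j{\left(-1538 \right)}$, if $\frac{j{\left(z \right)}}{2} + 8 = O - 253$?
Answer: $4306753$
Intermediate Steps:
$O = -112$
$j{\left(z \right)} = -746$ ($j{\left(z \right)} = -16 + 2 \left(-112 - 253\right) = -16 + 2 \left(-365\right) = -16 - 730 = -746$)
$S - j{\left(-1538 \right)} = 4306007 - -746 = 4306007 + 746 = 4306753$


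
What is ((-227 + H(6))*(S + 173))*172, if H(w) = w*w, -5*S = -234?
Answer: -36104348/5 ≈ -7.2209e+6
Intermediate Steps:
S = 234/5 (S = -⅕*(-234) = 234/5 ≈ 46.800)
H(w) = w²
((-227 + H(6))*(S + 173))*172 = ((-227 + 6²)*(234/5 + 173))*172 = ((-227 + 36)*(1099/5))*172 = -191*1099/5*172 = -209909/5*172 = -36104348/5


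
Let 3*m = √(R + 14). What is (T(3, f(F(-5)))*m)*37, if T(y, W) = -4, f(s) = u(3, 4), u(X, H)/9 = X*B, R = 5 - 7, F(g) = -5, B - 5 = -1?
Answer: -296*√3/3 ≈ -170.90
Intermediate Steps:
B = 4 (B = 5 - 1 = 4)
R = -2
u(X, H) = 36*X (u(X, H) = 9*(X*4) = 9*(4*X) = 36*X)
f(s) = 108 (f(s) = 36*3 = 108)
m = 2*√3/3 (m = √(-2 + 14)/3 = √12/3 = (2*√3)/3 = 2*√3/3 ≈ 1.1547)
(T(3, f(F(-5)))*m)*37 = -8*√3/3*37 = -296*√3/3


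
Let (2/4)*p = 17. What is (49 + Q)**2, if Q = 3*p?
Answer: 22801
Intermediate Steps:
p = 34 (p = 2*17 = 34)
Q = 102 (Q = 3*34 = 102)
(49 + Q)**2 = (49 + 102)**2 = 151**2 = 22801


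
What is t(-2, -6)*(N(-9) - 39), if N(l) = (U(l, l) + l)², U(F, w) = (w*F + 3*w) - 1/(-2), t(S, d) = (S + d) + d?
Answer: -56875/2 ≈ -28438.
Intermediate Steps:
t(S, d) = S + 2*d
U(F, w) = ½ + 3*w + F*w (U(F, w) = (F*w + 3*w) - 1*(-½) = (3*w + F*w) + ½ = ½ + 3*w + F*w)
N(l) = (½ + l² + 4*l)² (N(l) = ((½ + 3*l + l*l) + l)² = ((½ + 3*l + l²) + l)² = ((½ + l² + 3*l) + l)² = (½ + l² + 4*l)²)
t(-2, -6)*(N(-9) - 39) = (-2 + 2*(-6))*((1 + 2*(-9)² + 8*(-9))²/4 - 39) = (-2 - 12)*((1 + 2*81 - 72)²/4 - 39) = -14*((1 + 162 - 72)²/4 - 39) = -14*((¼)*91² - 39) = -14*((¼)*8281 - 39) = -14*(8281/4 - 39) = -14*8125/4 = -56875/2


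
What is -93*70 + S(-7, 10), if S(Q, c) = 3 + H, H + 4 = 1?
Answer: -6510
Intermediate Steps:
H = -3 (H = -4 + 1 = -3)
S(Q, c) = 0 (S(Q, c) = 3 - 3 = 0)
-93*70 + S(-7, 10) = -93*70 + 0 = -6510 + 0 = -6510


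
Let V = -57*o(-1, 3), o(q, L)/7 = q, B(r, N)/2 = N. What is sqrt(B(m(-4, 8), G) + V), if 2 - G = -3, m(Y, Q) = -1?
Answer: sqrt(409) ≈ 20.224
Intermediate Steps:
G = 5 (G = 2 - 1*(-3) = 2 + 3 = 5)
B(r, N) = 2*N
o(q, L) = 7*q
V = 399 (V = -399*(-1) = -57*(-7) = 399)
sqrt(B(m(-4, 8), G) + V) = sqrt(2*5 + 399) = sqrt(10 + 399) = sqrt(409)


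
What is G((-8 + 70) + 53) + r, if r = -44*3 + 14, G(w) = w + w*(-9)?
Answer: -1038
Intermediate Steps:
G(w) = -8*w (G(w) = w - 9*w = -8*w)
r = -118 (r = -132 + 14 = -118)
G((-8 + 70) + 53) + r = -8*((-8 + 70) + 53) - 118 = -8*(62 + 53) - 118 = -8*115 - 118 = -920 - 118 = -1038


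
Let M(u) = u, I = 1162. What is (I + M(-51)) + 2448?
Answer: 3559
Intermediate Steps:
(I + M(-51)) + 2448 = (1162 - 51) + 2448 = 1111 + 2448 = 3559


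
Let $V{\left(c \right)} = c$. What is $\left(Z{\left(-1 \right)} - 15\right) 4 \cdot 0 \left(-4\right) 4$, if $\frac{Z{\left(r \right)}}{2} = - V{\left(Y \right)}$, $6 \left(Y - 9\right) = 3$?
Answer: $0$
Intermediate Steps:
$Y = \frac{19}{2}$ ($Y = 9 + \frac{1}{6} \cdot 3 = 9 + \frac{1}{2} = \frac{19}{2} \approx 9.5$)
$Z{\left(r \right)} = -19$ ($Z{\left(r \right)} = 2 \left(\left(-1\right) \frac{19}{2}\right) = 2 \left(- \frac{19}{2}\right) = -19$)
$\left(Z{\left(-1 \right)} - 15\right) 4 \cdot 0 \left(-4\right) 4 = \left(-19 - 15\right) 4 \cdot 0 \left(-4\right) 4 = - 34 \cdot 0 \left(-4\right) 4 = \left(-34\right) 0 \cdot 4 = 0 \cdot 4 = 0$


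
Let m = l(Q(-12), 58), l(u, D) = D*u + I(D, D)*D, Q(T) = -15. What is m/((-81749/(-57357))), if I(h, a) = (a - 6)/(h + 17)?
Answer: -1189851846/2043725 ≈ -582.20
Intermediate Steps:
I(h, a) = (-6 + a)/(17 + h)
l(u, D) = D*u + D*(-6 + D)/(17 + D) (l(u, D) = D*u + ((-6 + D)/(17 + D))*D = D*u + D*(-6 + D)/(17 + D))
m = -62234/75 (m = 58*(-6 + 58 - 15*(17 + 58))/(17 + 58) = 58*(-6 + 58 - 15*75)/75 = 58*(1/75)*(-6 + 58 - 1125) = 58*(1/75)*(-1073) = -62234/75 ≈ -829.79)
m/((-81749/(-57357))) = -62234/(75*((-81749/(-57357)))) = -62234/(75*((-81749*(-1/57357)))) = -62234/(75*81749/57357) = -62234/75*57357/81749 = -1189851846/2043725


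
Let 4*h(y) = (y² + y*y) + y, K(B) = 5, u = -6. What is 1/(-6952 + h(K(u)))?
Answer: -4/27753 ≈ -0.00014413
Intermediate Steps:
h(y) = y²/2 + y/4 (h(y) = ((y² + y*y) + y)/4 = ((y² + y²) + y)/4 = (2*y² + y)/4 = (y + 2*y²)/4 = y²/2 + y/4)
1/(-6952 + h(K(u))) = 1/(-6952 + (¼)*5*(1 + 2*5)) = 1/(-6952 + (¼)*5*(1 + 10)) = 1/(-6952 + (¼)*5*11) = 1/(-6952 + 55/4) = 1/(-27753/4) = -4/27753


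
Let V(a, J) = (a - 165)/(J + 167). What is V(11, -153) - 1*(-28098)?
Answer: 28087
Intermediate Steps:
V(a, J) = (-165 + a)/(167 + J)
V(11, -153) - 1*(-28098) = (-165 + 11)/(167 - 153) - 1*(-28098) = -154/14 + 28098 = (1/14)*(-154) + 28098 = -11 + 28098 = 28087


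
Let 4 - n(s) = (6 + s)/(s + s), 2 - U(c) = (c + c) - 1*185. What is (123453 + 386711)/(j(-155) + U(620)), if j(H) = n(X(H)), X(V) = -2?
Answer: -127541/262 ≈ -486.80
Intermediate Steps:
U(c) = 187 - 2*c (U(c) = 2 - ((c + c) - 1*185) = 2 - (2*c - 185) = 2 - (-185 + 2*c) = 2 + (185 - 2*c) = 187 - 2*c)
n(s) = 4 - (6 + s)/(2*s) (n(s) = 4 - (6 + s)/(s + s) = 4 - (6 + s)/(2*s))
j(H) = 5 (j(H) = 7/2 - 3/(-2) = 7/2 - 3*(-1/2) = 7/2 + 3/2 = 5)
(123453 + 386711)/(j(-155) + U(620)) = (123453 + 386711)/(5 + (187 - 2*620)) = 510164/(5 + (187 - 1240)) = 510164/(5 - 1053) = 510164/(-1048) = 510164*(-1/1048) = -127541/262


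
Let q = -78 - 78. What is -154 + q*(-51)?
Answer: 7802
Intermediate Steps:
q = -156
-154 + q*(-51) = -154 - 156*(-51) = -154 + 7956 = 7802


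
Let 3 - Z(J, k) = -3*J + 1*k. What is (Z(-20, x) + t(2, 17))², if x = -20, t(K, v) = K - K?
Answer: 1369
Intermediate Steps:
t(K, v) = 0
Z(J, k) = 3 - k + 3*J (Z(J, k) = 3 - (-3*J + 1*k) = 3 - (-3*J + k) = 3 - (k - 3*J) = 3 + (-k + 3*J) = 3 - k + 3*J)
(Z(-20, x) + t(2, 17))² = ((3 - 1*(-20) + 3*(-20)) + 0)² = ((3 + 20 - 60) + 0)² = (-37 + 0)² = (-37)² = 1369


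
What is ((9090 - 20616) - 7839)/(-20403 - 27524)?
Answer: 19365/47927 ≈ 0.40405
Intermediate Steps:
((9090 - 20616) - 7839)/(-20403 - 27524) = (-11526 - 7839)/(-47927) = -19365*(-1/47927) = 19365/47927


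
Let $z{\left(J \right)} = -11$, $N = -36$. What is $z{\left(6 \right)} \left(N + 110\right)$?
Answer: $-814$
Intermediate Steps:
$z{\left(6 \right)} \left(N + 110\right) = - 11 \left(-36 + 110\right) = \left(-11\right) 74 = -814$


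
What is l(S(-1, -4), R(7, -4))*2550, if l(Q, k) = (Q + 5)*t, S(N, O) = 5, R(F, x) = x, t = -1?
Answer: -25500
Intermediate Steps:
l(Q, k) = -5 - Q (l(Q, k) = (Q + 5)*(-1) = (5 + Q)*(-1) = -5 - Q)
l(S(-1, -4), R(7, -4))*2550 = (-5 - 1*5)*2550 = (-5 - 5)*2550 = -10*2550 = -25500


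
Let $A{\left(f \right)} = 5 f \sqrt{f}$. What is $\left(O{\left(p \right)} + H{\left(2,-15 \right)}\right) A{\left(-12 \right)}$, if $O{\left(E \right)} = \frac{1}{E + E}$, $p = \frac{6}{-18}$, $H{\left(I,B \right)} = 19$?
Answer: $- 2100 i \sqrt{3} \approx - 3637.3 i$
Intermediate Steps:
$A{\left(f \right)} = 5 f^{\frac{3}{2}}$
$p = - \frac{1}{3}$ ($p = 6 \left(- \frac{1}{18}\right) = - \frac{1}{3} \approx -0.33333$)
$O{\left(E \right)} = \frac{1}{2 E}$
$\left(O{\left(p \right)} + H{\left(2,-15 \right)}\right) A{\left(-12 \right)} = \left(\frac{1}{2 \left(- \frac{1}{3}\right)} + 19\right) 5 \left(-12\right)^{\frac{3}{2}} = \left(\frac{1}{2} \left(-3\right) + 19\right) 5 \left(- 24 i \sqrt{3}\right) = \left(- \frac{3}{2} + 19\right) \left(- 120 i \sqrt{3}\right) = \frac{35 \left(- 120 i \sqrt{3}\right)}{2} = - 2100 i \sqrt{3}$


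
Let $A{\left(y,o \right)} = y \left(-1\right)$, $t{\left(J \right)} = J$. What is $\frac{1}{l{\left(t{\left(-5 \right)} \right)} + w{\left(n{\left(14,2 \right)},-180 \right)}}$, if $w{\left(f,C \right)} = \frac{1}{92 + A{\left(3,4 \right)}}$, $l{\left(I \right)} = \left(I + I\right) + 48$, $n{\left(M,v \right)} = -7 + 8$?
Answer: $\frac{89}{3383} \approx 0.026308$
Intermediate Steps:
$n{\left(M,v \right)} = 1$
$l{\left(I \right)} = 48 + 2 I$ ($l{\left(I \right)} = 2 I + 48 = 48 + 2 I$)
$A{\left(y,o \right)} = - y$
$w{\left(f,C \right)} = \frac{1}{89}$ ($w{\left(f,C \right)} = \frac{1}{92 - 3} = \frac{1}{89}$)
$\frac{1}{l{\left(t{\left(-5 \right)} \right)} + w{\left(n{\left(14,2 \right)},-180 \right)}} = \frac{1}{\left(48 + 2 \left(-5\right)\right) + \frac{1}{89}} = \frac{1}{\left(48 - 10\right) + \frac{1}{89}} = \frac{1}{38 + \frac{1}{89}} = \frac{1}{\frac{3383}{89}} = \frac{89}{3383}$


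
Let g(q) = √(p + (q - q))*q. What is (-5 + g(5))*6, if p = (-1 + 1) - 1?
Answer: -30 + 30*I ≈ -30.0 + 30.0*I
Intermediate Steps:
p = -1 (p = 0 - 1 = -1)
g(q) = I*q (g(q) = √(-1 + (q - q))*q = √(-1 + 0)*q = √(-1)*q = I*q)
(-5 + g(5))*6 = (-5 + I*5)*6 = (-5 + 5*I)*6 = -30 + 30*I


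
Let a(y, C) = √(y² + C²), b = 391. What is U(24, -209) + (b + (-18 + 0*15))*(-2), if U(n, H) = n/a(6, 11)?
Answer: -746 + 24*√157/157 ≈ -744.08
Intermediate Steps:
a(y, C) = √(C² + y²)
U(n, H) = n*√157/157 (U(n, H) = n/(√(11² + 6²)) = n/(√(121 + 36)) = n/(√157) = n*(√157/157) = n*√157/157)
U(24, -209) + (b + (-18 + 0*15))*(-2) = (1/157)*24*√157 + (391 + (-18 + 0*15))*(-2) = 24*√157/157 + (391 + (-18 + 0))*(-2) = 24*√157/157 + (391 - 18)*(-2) = 24*√157/157 + 373*(-2) = 24*√157/157 - 746 = -746 + 24*√157/157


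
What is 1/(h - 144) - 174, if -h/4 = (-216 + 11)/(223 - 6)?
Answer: -5294689/30428 ≈ -174.01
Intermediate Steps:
h = 820/217 (h = -4*(-216 + 11)/(223 - 6) = -(-820)/217 = -4*(-205/217) = 820/217 ≈ 3.7788)
1/(h - 144) - 174 = 1/(820/217 - 144) - 174 = 1/(-30428/217) - 174 = -217/30428 - 174 = -5294689/30428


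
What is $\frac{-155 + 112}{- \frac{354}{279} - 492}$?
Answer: $\frac{3999}{45874} \approx 0.087174$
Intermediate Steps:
$\frac{-155 + 112}{- \frac{354}{279} - 492} = - \frac{43}{\left(-354\right) \frac{1}{279} - 492} = - \frac{43}{- \frac{118}{93} - 492} = - \frac{43}{- \frac{45874}{93}} = \left(-43\right) \left(- \frac{93}{45874}\right) = \frac{3999}{45874}$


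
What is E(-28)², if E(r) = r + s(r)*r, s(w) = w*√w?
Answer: -17209584 - 87808*I*√7 ≈ -1.721e+7 - 2.3232e+5*I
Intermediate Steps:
s(w) = w^(3/2)
E(r) = r + r^(5/2) (E(r) = r + r^(3/2)*r = r + r^(5/2))
E(-28)² = (-28 + (-28)^(5/2))² = (-28 + 1568*I*√7)²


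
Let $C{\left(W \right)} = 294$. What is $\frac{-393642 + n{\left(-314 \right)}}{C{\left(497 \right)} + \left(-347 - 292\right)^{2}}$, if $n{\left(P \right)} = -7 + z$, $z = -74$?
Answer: $- \frac{131241}{136205} \approx -0.96356$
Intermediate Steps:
$n{\left(P \right)} = -81$ ($n{\left(P \right)} = -7 - 74 = -81$)
$\frac{-393642 + n{\left(-314 \right)}}{C{\left(497 \right)} + \left(-347 - 292\right)^{2}} = \frac{-393642 - 81}{294 + \left(-347 - 292\right)^{2}} = - \frac{393723}{294 + \left(-639\right)^{2}} = - \frac{393723}{294 + 408321} = - \frac{393723}{408615} = \left(-393723\right) \frac{1}{408615} = - \frac{131241}{136205}$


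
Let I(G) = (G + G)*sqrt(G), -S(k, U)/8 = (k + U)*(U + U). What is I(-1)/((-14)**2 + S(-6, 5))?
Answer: -I/138 ≈ -0.0072464*I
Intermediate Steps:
S(k, U) = -16*U*(U + k) (S(k, U) = -8*(k + U)*(U + U) = -8*(U + k)*2*U = -16*U*(U + k))
I(G) = 2*G**(3/2) (I(G) = (2*G)*sqrt(G) = 2*G**(3/2))
I(-1)/((-14)**2 + S(-6, 5)) = (2*(-1)**(3/2))/((-14)**2 - 16*5*(5 - 6)) = (2*(-I))/(196 - 16*5*(-1)) = (-2*I)/(196 + 80) = (-2*I)/276 = -I/138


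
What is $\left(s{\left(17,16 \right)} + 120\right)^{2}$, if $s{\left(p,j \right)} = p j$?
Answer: $153664$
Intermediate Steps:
$s{\left(p,j \right)} = j p$
$\left(s{\left(17,16 \right)} + 120\right)^{2} = \left(16 \cdot 17 + 120\right)^{2} = \left(272 + 120\right)^{2} = 392^{2} = 153664$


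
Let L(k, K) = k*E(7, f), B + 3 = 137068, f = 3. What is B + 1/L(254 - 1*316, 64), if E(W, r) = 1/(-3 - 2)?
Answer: 8498035/62 ≈ 1.3707e+5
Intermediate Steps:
B = 137065 (B = -3 + 137068 = 137065)
E(W, r) = -⅕ (E(W, r) = 1/(-5) = -⅕)
L(k, K) = -k/5 (L(k, K) = k*(-⅕) = -k/5)
B + 1/L(254 - 1*316, 64) = 137065 + 1/(-(254 - 1*316)/5) = 137065 + 1/(-(254 - 316)/5) = 137065 + 1/(-⅕*(-62)) = 137065 + 1/(62/5) = 137065 + 5/62 = 8498035/62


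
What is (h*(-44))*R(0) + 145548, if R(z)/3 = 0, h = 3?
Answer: 145548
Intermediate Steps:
R(z) = 0 (R(z) = 3*0 = 0)
(h*(-44))*R(0) + 145548 = (3*(-44))*0 + 145548 = -132*0 + 145548 = 0 + 145548 = 145548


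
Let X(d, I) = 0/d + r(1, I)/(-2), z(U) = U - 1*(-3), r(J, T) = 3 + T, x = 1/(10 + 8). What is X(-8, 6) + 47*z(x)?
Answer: 1252/9 ≈ 139.11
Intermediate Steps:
x = 1/18 ≈ 0.055556
z(U) = 3 + U (z(U) = U + 3 = 3 + U)
X(d, I) = -3/2 - I/2 (X(d, I) = 0/d + (3 + I)/(-2) = 0 + (3 + I)*(-½) = 0 + (-3/2 - I/2) = -3/2 - I/2)
X(-8, 6) + 47*z(x) = (-3/2 - ½*6) + 47*(3 + 1/18) = (-3/2 - 3) + 47*(55/18) = -9/2 + 2585/18 = 1252/9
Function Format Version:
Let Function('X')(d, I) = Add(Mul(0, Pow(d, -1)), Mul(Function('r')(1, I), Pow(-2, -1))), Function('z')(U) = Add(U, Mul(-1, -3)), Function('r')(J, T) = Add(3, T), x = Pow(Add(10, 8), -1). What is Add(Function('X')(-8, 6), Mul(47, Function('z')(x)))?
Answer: Rational(1252, 9) ≈ 139.11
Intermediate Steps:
x = Rational(1, 18) (x = Pow(18, -1) = Rational(1, 18) ≈ 0.055556)
Function('z')(U) = Add(3, U) (Function('z')(U) = Add(U, 3) = Add(3, U))
Function('X')(d, I) = Add(Rational(-3, 2), Mul(Rational(-1, 2), I)) (Function('X')(d, I) = Add(Mul(0, Pow(d, -1)), Mul(Add(3, I), Pow(-2, -1))) = Add(0, Mul(Add(3, I), Rational(-1, 2))) = Add(0, Add(Rational(-3, 2), Mul(Rational(-1, 2), I))) = Add(Rational(-3, 2), Mul(Rational(-1, 2), I)))
Add(Function('X')(-8, 6), Mul(47, Function('z')(x))) = Add(Add(Rational(-3, 2), Mul(Rational(-1, 2), 6)), Mul(47, Add(3, Rational(1, 18)))) = Add(Add(Rational(-3, 2), -3), Mul(47, Rational(55, 18))) = Add(Rational(-9, 2), Rational(2585, 18)) = Rational(1252, 9)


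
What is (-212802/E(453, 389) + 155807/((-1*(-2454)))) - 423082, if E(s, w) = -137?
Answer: -141695760569/336198 ≈ -4.2147e+5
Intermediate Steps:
(-212802/E(453, 389) + 155807/((-1*(-2454)))) - 423082 = (-212802/(-137) + 155807/((-1*(-2454)))) - 423082 = (-212802*(-1/137) + 155807/2454) - 423082 = (212802/137 + 155807*(1/2454)) - 423082 = (212802/137 + 155807/2454) - 423082 = 543561667/336198 - 423082 = -141695760569/336198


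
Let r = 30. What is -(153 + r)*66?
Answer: -12078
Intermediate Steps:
-(153 + r)*66 = -(153 + 30)*66 = -183*66 = -1*12078 = -12078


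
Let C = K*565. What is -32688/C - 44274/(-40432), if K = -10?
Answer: 392947329/57110200 ≈ 6.8805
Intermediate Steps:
C = -5650 (C = -10*565 = -5650)
-32688/C - 44274/(-40432) = -32688/(-5650) - 44274/(-40432) = -32688*(-1/5650) - 44274*(-1/40432) = 16344/2825 + 22137/20216 = 392947329/57110200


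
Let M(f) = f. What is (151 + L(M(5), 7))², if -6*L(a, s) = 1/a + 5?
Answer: 5071504/225 ≈ 22540.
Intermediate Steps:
L(a, s) = -⅚ - 1/(6*a) (L(a, s) = -(1/a + 5)/6 = -(5 + 1/a)/6 = -⅚ - 1/(6*a))
(151 + L(M(5), 7))² = (151 + (⅙)*(-1 - 5*5)/5)² = (151 + (⅙)*(⅕)*(-1 - 25))² = (151 + (⅙)*(⅕)*(-26))² = (151 - 13/15)² = (2252/15)² = 5071504/225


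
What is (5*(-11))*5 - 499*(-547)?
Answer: 272678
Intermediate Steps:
(5*(-11))*5 - 499*(-547) = -55*5 + 272953 = -275 + 272953 = 272678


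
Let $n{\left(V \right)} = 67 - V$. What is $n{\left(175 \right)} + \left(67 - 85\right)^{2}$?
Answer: $216$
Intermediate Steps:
$n{\left(175 \right)} + \left(67 - 85\right)^{2} = \left(67 - 175\right) + \left(67 - 85\right)^{2} = \left(67 - 175\right) + \left(-18\right)^{2} = -108 + 324 = 216$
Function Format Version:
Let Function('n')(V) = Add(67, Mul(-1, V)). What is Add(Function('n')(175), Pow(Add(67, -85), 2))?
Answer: 216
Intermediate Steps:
Add(Function('n')(175), Pow(Add(67, -85), 2)) = Add(Add(67, Mul(-1, 175)), Pow(Add(67, -85), 2)) = Add(Add(67, -175), Pow(-18, 2)) = Add(-108, 324) = 216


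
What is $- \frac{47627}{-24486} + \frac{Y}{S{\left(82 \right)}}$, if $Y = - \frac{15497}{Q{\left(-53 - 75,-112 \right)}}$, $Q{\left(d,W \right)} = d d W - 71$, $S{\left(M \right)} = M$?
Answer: $\frac{597260223104}{307047253359} \approx 1.9452$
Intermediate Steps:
$Q{\left(d,W \right)} = -71 + W d^{2}$ ($Q{\left(d,W \right)} = d^{2} W - 71 = W d^{2} - 71 = -71 + W d^{2}$)
$Y = \frac{15497}{1835079}$ ($Y = - \frac{15497}{-71 - 112 \left(-53 - 75\right)^{2}} = - \frac{15497}{-71 - 112 \left(-128\right)^{2}} = - \frac{15497}{-71 - 1835008} = - \frac{15497}{-1835079} = \left(-15497\right) \left(- \frac{1}{1835079}\right) = \frac{15497}{1835079} \approx 0.0084449$)
$- \frac{47627}{-24486} + \frac{Y}{S{\left(82 \right)}} = - \frac{47627}{-24486} + \frac{15497}{1835079 \cdot 82} = \left(-47627\right) \left(- \frac{1}{24486}\right) + \frac{15497}{1835079} \cdot \frac{1}{82} = \frac{47627}{24486} + \frac{15497}{150476478} = \frac{597260223104}{307047253359}$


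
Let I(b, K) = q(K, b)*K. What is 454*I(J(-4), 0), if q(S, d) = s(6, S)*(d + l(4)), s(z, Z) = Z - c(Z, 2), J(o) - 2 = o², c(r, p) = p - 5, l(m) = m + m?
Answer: 0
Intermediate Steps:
l(m) = 2*m
c(r, p) = -5 + p
J(o) = 2 + o²
s(z, Z) = 3 + Z (s(z, Z) = Z - (-5 + 2) = Z - 1*(-3) = Z + 3 = 3 + Z)
q(S, d) = (3 + S)*(8 + d) (q(S, d) = (3 + S)*(d + 2*4) = (3 + S)*(d + 8) = (3 + S)*(8 + d))
I(b, K) = K*(3 + K)*(8 + b) (I(b, K) = ((3 + K)*(8 + b))*K = K*(3 + K)*(8 + b))
454*I(J(-4), 0) = 454*(0*(3 + 0)*(8 + (2 + (-4)²))) = 454*(0*3*(8 + (2 + 16))) = 454*(0*3*(8 + 18)) = 454*(0*3*26) = 454*0 = 0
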